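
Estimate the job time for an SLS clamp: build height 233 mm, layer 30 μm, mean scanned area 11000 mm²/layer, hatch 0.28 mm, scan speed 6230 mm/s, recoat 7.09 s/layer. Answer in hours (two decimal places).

Number of layers: 233 / 0.03 → 7767 (rounded up).
Scan path per layer = 11000 / 0.28, so 39285.7 mm.
Per-layer scan time = 39285.7 / 6230, so 6.3059 s.
Per-layer time = 6.3059 + 7.09, so 13.3959 s.
Build time = 7767 × 13.3959 = 104045.9553 s = 28.90 hours.

28.90 hours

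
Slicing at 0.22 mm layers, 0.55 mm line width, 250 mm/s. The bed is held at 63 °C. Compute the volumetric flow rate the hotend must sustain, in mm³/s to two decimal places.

A: 0.22 × 0.55 → 0.121 mm².
Volumetric flow = 250 × 0.121 = 30.25 mm³/s.

30.25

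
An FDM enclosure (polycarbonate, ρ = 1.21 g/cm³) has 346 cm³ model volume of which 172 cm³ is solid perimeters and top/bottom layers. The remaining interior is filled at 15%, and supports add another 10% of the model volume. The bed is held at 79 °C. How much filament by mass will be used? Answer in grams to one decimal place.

Interior volume: 346 − 172 → 174 cm³.
Infill volume = 0.15 × 174 = 26.1 cm³.
Support: 0.10 × 346 → 34.6 cm³.
Total printed volume: 172 + 26.1 + 34.6 → 232.7 cm³.
Mass = 232.7 × 1.21, so 281.567 g.

281.6 g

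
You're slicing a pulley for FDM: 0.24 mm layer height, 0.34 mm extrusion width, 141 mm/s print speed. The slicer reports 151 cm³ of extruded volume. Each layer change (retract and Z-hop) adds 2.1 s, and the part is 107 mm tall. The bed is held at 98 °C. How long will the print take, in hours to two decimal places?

Line area = 0.24 × 0.34 = 0.0816 mm².
Total extruded path = 151000/0.0816 = 1850490.2 mm.
Time extruding: 1850490.2 / 141 → 13124 s.
Layer count = ceil(107 / 0.24) = 446.
Layer-change overhead = 446 × 2.1 = 936.6 s.
Total = 13124 + 936.6 = 14060.6 s = 3.91 hours.

3.91 hours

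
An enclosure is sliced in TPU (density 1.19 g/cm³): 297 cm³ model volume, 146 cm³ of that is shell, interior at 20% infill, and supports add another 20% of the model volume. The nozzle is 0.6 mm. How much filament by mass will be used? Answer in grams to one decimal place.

Interior volume = 297 − 146, so 151 cm³.
Infill deposited: 0.20 × 151 → 30.2 cm³.
Support = 0.20 × 297, so 59.4 cm³.
Deposited volume = 146 + 30.2 + 59.4 = 235.6 cm³.
Mass = 235.6 × 1.19 = 280.364 g.

280.4 g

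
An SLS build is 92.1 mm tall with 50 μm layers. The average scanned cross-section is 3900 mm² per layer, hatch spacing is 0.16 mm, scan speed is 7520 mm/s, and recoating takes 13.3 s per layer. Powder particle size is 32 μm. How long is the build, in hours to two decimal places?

Layer count = ceil(92.1 / 0.05) = 1842.
Scan path per layer = 3900 / 0.16 = 24375 mm.
Laser time per layer = 24375 / 7520, so 3.2414 s.
Time per layer = 3.2414 + 13.3 = 16.5414 s.
Build time = 1842 × 16.5414 = 30469.2588 s = 8.46 hours.

8.46 hours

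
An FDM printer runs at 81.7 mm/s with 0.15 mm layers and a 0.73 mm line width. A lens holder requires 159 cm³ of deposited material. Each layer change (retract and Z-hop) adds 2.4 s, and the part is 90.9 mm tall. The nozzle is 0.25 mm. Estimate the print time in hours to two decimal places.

5.34 hours

Extrusion cross-section = 0.15 × 0.73 = 0.1095 mm².
Total extruded path = 159000/0.1095 = 1452054.8 mm.
Extrusion time: 1452054.8 / 81.7 → 17773 s.
Number of layers: 90.9 / 0.15 → 606 (rounded up).
Z-hop total: 606 × 2.4 → 1454.4 s.
Altogether 17773 + 1454.4 = 19227.4 s, i.e. 5.34 hours.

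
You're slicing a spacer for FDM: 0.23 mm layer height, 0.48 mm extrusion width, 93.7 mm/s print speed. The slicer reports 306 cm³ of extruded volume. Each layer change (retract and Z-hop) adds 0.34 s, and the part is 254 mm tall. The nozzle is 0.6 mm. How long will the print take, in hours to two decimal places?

Line area = 0.23 × 0.48, so 0.1104 mm².
Path length: 306000 mm³ / 0.1104 mm² → 2771739.1 mm.
Print-move time = 2771739.1 / 93.7, so 29581 s.
Layer count = ceil(254 / 0.23) = 1105.
Z-hop total = 1105 × 0.34 = 375.7 s.
Altogether 29581 + 375.7 = 29956.7 s, i.e. 8.32 hours.

8.32 hours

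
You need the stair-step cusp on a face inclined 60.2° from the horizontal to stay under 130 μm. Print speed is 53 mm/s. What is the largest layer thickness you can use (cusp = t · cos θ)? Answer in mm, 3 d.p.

0.262 mm

Layer height = cusp / cos(60.2°) = 0.13 / 0.4970 = 0.262 mm.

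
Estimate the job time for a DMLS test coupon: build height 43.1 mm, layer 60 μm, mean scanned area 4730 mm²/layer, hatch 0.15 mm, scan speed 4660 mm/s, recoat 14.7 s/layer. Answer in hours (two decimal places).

4.29 hours

Layer count = ceil(43.1 / 0.06) = 719.
Scan path per layer = 4730 / 0.15 = 31533.3 mm.
Scan time per layer = 31533.3 / 4660, so 6.7668 s.
Time per layer = 6.7668 + 14.7, so 21.4668 s.
Total: 719 × 21.4668 s = 15434.6292 s → 4.29 hours.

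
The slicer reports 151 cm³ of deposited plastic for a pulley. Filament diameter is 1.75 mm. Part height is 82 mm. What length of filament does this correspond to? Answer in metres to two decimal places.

A = π r² = π × 0.875² = 2.4053 mm².
Length = 151 cm³ / 2.4053 mm² = 151000 / 2.4053 = 62778.03 mm = 62.78 m.

62.78 m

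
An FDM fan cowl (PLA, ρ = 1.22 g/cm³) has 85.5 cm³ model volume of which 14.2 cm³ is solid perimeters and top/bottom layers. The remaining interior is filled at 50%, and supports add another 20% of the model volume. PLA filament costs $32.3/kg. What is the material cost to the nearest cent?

$2.64

Infill region = 85.5 − 14.2 = 71.3 cm³.
Deposited infill: 0.50 × 71.3 → 35.65 cm³.
Support: 0.20 × 85.5 → 17.1 cm³.
Deposited volume = 14.2 + 35.65 + 17.1, so 66.95 cm³.
Mass = 66.95 × 1.22 = 81.679 g.
At $32.3/kg: 81.679/1000 × 32.3 = $2.64.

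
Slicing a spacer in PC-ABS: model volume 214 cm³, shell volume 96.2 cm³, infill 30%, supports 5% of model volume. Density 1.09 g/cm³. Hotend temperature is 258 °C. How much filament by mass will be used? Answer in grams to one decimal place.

155.0 g

Infill region: 214 − 96.2 → 117.8 cm³.
Infill deposited: 0.30 × 117.8 → 35.34 cm³.
Support = 0.05 × 214, so 10.7 cm³.
Total extruded = 96.2 + 35.34 + 10.7 = 142.24 cm³.
Mass = 142.24 × 1.09, so 155.0416 g.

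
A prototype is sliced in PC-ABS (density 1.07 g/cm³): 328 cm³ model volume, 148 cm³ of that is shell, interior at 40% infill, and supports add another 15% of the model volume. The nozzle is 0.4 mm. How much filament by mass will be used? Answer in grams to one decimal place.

288.0 g

Infill region = 328 − 148, so 180 cm³.
Deposited infill = 0.40 × 180, so 72 cm³.
Support = 0.15 × 328 = 49.2 cm³.
Deposited volume = 148 + 72 + 49.2, so 269.2 cm³.
Mass = 269.2 × 1.07, so 288.044 g.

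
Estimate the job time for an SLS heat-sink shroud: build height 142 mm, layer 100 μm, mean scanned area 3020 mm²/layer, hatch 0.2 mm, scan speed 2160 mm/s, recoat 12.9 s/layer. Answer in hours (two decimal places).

Layers = ⌈142/0.1⌉ = 1420.
Scan path per layer: 3020 / 0.2 → 15100 mm.
Per-layer scan time: 15100 / 2160 → 6.9907 s.
Per-layer time = 6.9907 + 12.9 = 19.8907 s.
Build time = 1420 × 19.8907 = 28244.794 s = 7.85 hours.

7.85 hours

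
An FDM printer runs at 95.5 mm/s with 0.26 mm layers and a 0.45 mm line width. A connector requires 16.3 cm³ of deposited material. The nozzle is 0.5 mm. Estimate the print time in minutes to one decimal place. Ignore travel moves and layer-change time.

Extrusion cross-section = 0.26 × 0.45 = 0.117 mm².
Path length: 16300 mm³ / 0.117 mm² → 139316.2 mm.
Time extruding: 139316.2 / 95.5 → 1458.8 s.
Converting: 1458.8 s = 24.3 minutes.

24.3 minutes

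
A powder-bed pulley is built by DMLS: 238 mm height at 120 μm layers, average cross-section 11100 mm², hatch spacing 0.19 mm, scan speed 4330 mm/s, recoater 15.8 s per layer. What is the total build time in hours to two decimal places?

Number of layers: 238 / 0.12 → 1984 (rounded up).
Hatch length per layer: 11100 / 0.19 → 58421.1 mm.
Per-layer scan time: 58421.1 / 4330 → 13.4922 s.
Time per layer: 13.4922 + 15.8 → 29.2922 s.
Total: 1984 × 29.2922 s = 58115.7248 s → 16.14 hours.

16.14 hours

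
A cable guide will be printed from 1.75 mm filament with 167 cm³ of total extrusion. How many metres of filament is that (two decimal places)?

69.43 m

Cross-section of 1.75 mm filament: π·(1.75/2)² = 2.4053 mm².
Length = 167 cm³ / 2.4053 mm² = 167000 / 2.4053 = 69430.01 mm = 69.43 m.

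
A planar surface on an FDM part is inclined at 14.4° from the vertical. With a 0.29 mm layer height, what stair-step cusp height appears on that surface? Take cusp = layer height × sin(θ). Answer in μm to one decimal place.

72.1 μm

sin(14.4°) = 0.2487, so cusp = 0.29 × 0.2487 = 0.072123 mm → 72.1 μm.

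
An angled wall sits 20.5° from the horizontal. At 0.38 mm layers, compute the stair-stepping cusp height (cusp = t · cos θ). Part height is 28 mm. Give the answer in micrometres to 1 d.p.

cos(20.5°) = 0.9367, so cusp = 0.38 × 0.9367 = 0.355946 mm → 355.9 μm.

355.9 μm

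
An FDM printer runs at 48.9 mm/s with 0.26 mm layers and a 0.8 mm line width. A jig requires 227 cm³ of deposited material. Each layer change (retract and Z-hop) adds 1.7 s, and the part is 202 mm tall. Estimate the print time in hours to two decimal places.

6.57 hours

Line area: 0.26 × 0.8 → 0.208 mm².
Path length: 227000 mm³ / 0.208 mm² → 1091346.2 mm.
Time extruding = 1091346.2 / 48.9 = 22317.9 s.
Number of layers: 202 / 0.26 → 777 (rounded up).
Layer-change overhead = 777 × 1.7, so 1320.9 s.
Altogether 22317.9 + 1320.9 = 23638.8 s, i.e. 6.57 hours.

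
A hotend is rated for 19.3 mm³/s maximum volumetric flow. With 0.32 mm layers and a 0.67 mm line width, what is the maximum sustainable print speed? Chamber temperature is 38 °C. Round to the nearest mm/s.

Extrusion cross-section: 0.32 × 0.67 → 0.2144 mm².
Max speed = 19.3 / 0.2144 = 90.02 ≈ 90 mm/s.

90 mm/s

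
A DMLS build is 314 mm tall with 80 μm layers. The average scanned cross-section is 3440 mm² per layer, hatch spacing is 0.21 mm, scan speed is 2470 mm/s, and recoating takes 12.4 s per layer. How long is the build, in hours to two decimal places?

Number of layers: 314 / 0.08 → 3925 (rounded up).
Per-layer scan distance: 3440 / 0.21 → 16381 mm.
Scan time per layer = 16381 / 2470, so 6.632 s.
Per-layer time = 6.632 + 12.4 = 19.032 s.
Build time = 3925 × 19.032 = 74700.6 s = 20.75 hours.

20.75 hours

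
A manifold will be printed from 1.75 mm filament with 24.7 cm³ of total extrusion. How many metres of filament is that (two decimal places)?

10.27 m

Cross-section of 1.75 mm filament: π·(1.75/2)² = 2.4053 mm².
Length = 24.7 cm³ / 2.4053 mm² = 24700 / 2.4053 = 10268.99 mm = 10.27 m.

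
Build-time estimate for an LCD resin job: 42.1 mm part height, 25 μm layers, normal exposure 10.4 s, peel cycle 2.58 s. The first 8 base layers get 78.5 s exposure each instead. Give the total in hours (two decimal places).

Layer count = ceil(42.1 / 0.025) = 1684.
Burn-in layers: 8 × (78.5 + 2.58) → 648.64 s.
Normal layers = 1676 × (10.4 + 2.58), so 21754.48 s.
Total = 648.64 + 21754.48 = 22403.12 s = 6.22 hours.

6.22 hours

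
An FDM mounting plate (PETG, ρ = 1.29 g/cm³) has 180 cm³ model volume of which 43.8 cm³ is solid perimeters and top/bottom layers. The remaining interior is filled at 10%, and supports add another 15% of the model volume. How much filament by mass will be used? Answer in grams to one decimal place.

108.9 g

Interior volume = 180 − 43.8, so 136.2 cm³.
Infill deposited = 0.10 × 136.2, so 13.62 cm³.
Support: 0.15 × 180 → 27 cm³.
Deposited volume = 43.8 + 13.62 + 27, so 84.42 cm³.
Mass: 84.42 × 1.29 → 108.9018 g.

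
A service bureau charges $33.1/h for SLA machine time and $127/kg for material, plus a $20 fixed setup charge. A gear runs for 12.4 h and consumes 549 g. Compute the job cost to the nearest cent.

$500.16

Machine cost = 33.1 × 12.4, so $410.44.
Feedstock cost = 127 × 549/1000, so $69.723.
Total = 410.44 + 69.723 + 20 = 500.163 ≈ $500.16.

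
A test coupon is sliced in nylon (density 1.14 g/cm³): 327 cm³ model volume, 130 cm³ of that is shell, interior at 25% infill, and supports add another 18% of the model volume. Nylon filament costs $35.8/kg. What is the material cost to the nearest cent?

$9.72

Interior volume: 327 − 130 → 197 cm³.
Infill deposited: 0.25 × 197 → 49.25 cm³.
Support: 0.18 × 327 → 58.86 cm³.
Total extruded = 130 + 49.25 + 58.86 = 238.11 cm³.
Mass = 238.11 × 1.14 = 271.4454 g.
At $35.8/kg: 271.4454/1000 × 35.8 = $9.72.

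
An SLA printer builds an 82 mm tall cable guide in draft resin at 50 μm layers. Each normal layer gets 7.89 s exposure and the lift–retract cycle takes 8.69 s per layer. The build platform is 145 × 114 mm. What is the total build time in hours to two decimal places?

7.55 hours

Layers = ⌈82/0.05⌉ = 1640.
Per-layer time: 7.89 + 8.69 → 16.58 s.
Total = 1640 × 16.58 = 27191.2 s = 7.55 hours.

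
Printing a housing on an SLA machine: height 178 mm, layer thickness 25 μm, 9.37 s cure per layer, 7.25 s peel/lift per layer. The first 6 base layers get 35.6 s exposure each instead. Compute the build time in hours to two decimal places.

Number of layers: 178 / 0.025 → 7120 (rounded up).
Bottom layers = 6 × (35.6 + 7.25) = 257.1 s.
Normal layers = 7114 × (9.37 + 7.25) = 118234.68 s.
Total = 257.1 + 118234.68 = 118491.78 s = 32.91 hours.

32.91 hours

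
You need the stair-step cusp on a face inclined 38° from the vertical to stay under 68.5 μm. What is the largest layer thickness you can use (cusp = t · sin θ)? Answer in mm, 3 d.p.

0.111 mm

sin(38°) = 0.6157; t_max = 0.0685/0.6157 = 0.111 mm.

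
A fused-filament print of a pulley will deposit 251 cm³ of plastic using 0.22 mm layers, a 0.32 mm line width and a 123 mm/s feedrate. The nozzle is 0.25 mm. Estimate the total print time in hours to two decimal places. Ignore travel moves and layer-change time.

8.05 hours

Extrusion cross-section: 0.22 × 0.32 → 0.0704 mm².
Path length: 251000 mm³ / 0.0704 mm² → 3565340.9 mm.
Print-move time = 3565340.9 / 123, so 28986.5 s.
That's 28986.5 s → 8.05 hours.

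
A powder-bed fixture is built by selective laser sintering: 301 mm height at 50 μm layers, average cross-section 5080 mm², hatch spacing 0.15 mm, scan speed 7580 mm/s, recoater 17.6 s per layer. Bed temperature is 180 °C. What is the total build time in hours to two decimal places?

36.90 hours

Number of layers: 301 / 0.05 → 6020 (rounded up).
Scan path per layer: 5080 / 0.15 → 33866.7 mm.
Per-layer scan time: 33866.7 / 7580 → 4.4679 s.
Per-layer time: 4.4679 + 17.6 → 22.0679 s.
Total: 6020 × 22.0679 s = 132848.758 s → 36.90 hours.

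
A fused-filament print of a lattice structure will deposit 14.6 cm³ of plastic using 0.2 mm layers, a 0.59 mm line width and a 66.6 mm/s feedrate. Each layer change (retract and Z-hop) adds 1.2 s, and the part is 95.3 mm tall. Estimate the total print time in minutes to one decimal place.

Line area = 0.2 × 0.59, so 0.118 mm².
Path length: 14600 mm³ / 0.118 mm² → 123728.8 mm.
Print-move time: 123728.8 / 66.6 → 1857.8 s.
Layers = ⌈95.3/0.2⌉ = 477.
Layer-change overhead: 477 × 1.2 → 572.4 s.
Total = 1857.8 + 572.4 = 2430.2 s = 40.5 minutes.

40.5 minutes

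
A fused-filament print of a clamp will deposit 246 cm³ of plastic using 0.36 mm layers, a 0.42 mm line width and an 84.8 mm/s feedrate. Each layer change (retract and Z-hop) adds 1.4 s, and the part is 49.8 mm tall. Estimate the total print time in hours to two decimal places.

Line area: 0.36 × 0.42 → 0.1512 mm².
Path length: 246000 mm³ / 0.1512 mm² → 1626984.1 mm.
Extrusion time = 1626984.1 / 84.8, so 19186.1 s.
Layer count = ceil(49.8 / 0.36) = 139.
Z-hop total = 139 × 1.4 = 194.6 s.
Total = 19186.1 + 194.6 = 19380.7 s = 5.38 hours.

5.38 hours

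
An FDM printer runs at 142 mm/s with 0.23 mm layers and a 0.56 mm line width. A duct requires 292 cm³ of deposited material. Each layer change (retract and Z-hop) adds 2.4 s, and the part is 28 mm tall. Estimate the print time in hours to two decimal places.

4.52 hours

Extrusion cross-section: 0.23 × 0.56 → 0.1288 mm².
Total extruded path = 292000/0.1288 = 2267080.7 mm.
Extrusion time = 2267080.7 / 142, so 15965.4 s.
Layer count = ceil(28 / 0.23) = 122.
Non-print overhead = 122 × 2.4 = 292.8 s.
Total = 15965.4 + 292.8 = 16258.2 s = 4.52 hours.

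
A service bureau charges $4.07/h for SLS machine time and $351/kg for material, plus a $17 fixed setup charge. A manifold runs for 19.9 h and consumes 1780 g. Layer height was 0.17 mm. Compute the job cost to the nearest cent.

Machine cost = 4.07 × 19.9 = $80.993.
Material cost = 351 × 1780/1000 = $624.78.
Total = 80.993 + 624.78 + 17 = 722.773 ≈ $722.77.

$722.77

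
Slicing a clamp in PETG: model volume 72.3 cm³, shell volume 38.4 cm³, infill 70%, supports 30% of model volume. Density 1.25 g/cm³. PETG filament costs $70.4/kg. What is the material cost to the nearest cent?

$7.38

Infill region = 72.3 − 38.4, so 33.9 cm³.
Infill deposited: 0.70 × 33.9 → 23.73 cm³.
Support = 0.30 × 72.3, so 21.69 cm³.
Total printed volume: 38.4 + 23.73 + 21.69 → 83.82 cm³.
Mass = 83.82 × 1.25, so 104.775 g.
At $70.4/kg: 104.775/1000 × 70.4 = $7.38.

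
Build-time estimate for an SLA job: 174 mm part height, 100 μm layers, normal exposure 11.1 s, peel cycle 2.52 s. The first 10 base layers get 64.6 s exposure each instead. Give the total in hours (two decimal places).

Layer count = ceil(174 / 0.1) = 1740.
Burn-in layers = 10 × (64.6 + 2.52) = 671.2 s.
Normal layers: 1730 × (11.1 + 2.52) → 23562.6 s.
Total = 671.2 + 23562.6 = 24233.8 s = 6.73 hours.

6.73 hours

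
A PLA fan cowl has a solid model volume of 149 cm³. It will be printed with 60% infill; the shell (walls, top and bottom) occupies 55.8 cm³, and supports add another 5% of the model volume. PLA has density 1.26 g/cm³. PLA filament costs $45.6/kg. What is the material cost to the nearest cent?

Volume inside the shell = 149 − 55.8, so 93.2 cm³.
Infill volume = 0.60 × 93.2, so 55.92 cm³.
Support = 0.05 × 149 = 7.45 cm³.
Total extruded: 55.8 + 55.92 + 7.45 → 119.17 cm³.
Mass = 119.17 × 1.26, so 150.1542 g.
Cost = 150.1542 g / 1000 × $45.6/kg = $6.85.

$6.85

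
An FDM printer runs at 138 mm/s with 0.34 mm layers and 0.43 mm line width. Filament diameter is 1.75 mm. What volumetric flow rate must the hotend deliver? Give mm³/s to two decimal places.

20.18

Extrusion cross-section = 0.34 × 0.43 = 0.1462 mm².
Volumetric flow = 138 × 0.1462 = 20.18 mm³/s.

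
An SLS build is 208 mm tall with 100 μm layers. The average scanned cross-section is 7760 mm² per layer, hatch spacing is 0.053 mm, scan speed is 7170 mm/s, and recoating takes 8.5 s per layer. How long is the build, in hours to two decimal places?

Number of layers: 208 / 0.1 → 2080 (rounded up).
Scan path per layer = 7760 / 0.053, so 146415.1 mm.
Per-layer scan time = 146415.1 / 7170 = 20.4205 s.
Per-layer time = 20.4205 + 8.5 = 28.9205 s.
2080 layers × 28.9205 s/layer = 60154.64 s, i.e. 16.71 hours.

16.71 hours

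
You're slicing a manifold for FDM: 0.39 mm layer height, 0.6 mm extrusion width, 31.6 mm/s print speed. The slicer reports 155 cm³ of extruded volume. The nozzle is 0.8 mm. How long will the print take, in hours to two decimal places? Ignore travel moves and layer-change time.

Extrusion cross-section = 0.39 × 0.6, so 0.234 mm².
Total extruded path = 155000/0.234 = 662393.2 mm.
Print-move time: 662393.2 / 31.6 → 20961.8 s.
In the requested units: 20961.8 s = 5.82 hours.

5.82 hours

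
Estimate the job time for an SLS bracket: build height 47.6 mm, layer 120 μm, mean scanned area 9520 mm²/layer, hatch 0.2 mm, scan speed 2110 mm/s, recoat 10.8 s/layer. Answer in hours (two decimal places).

3.68 hours

Layer count = ceil(47.6 / 0.12) = 397.
Scan path per layer = 9520 / 0.2, so 47600 mm.
Laser time per layer: 47600 / 2110 → 22.5592 s.
Per-layer time = 22.5592 + 10.8, so 33.3592 s.
397 layers × 33.3592 s/layer = 13243.6024 s, i.e. 3.68 hours.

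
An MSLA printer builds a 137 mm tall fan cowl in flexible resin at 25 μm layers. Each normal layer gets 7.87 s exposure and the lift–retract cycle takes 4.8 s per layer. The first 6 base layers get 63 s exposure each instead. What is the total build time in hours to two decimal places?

Layers = ⌈137/0.025⌉ = 5480.
Burn-in layers = 6 × (63 + 4.8), so 406.8 s.
Normal layers = 5474 × (7.87 + 4.8), so 69355.58 s.
Total = 406.8 + 69355.58 = 69762.38 s = 19.38 hours.

19.38 hours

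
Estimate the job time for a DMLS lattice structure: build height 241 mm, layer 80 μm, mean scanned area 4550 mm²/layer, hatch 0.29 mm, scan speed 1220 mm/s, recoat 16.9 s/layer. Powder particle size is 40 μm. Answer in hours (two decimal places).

24.91 hours

Layer count = ceil(241 / 0.08) = 3013.
Per-layer scan distance: 4550 / 0.29 → 15689.7 mm.
Laser time per layer: 15689.7 / 1220 → 12.8604 s.
Per-layer time = 12.8604 + 16.9, so 29.7604 s.
Total: 3013 × 29.7604 s = 89668.0852 s → 24.91 hours.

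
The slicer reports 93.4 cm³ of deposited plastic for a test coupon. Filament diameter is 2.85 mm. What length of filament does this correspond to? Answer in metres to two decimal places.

Filament cross-section = π × (2.85/2)² = 6.3794 mm².
Length = 93.4 cm³ / 6.3794 mm² = 93400 / 6.3794 = 14640.88 mm = 14.64 m.

14.64 m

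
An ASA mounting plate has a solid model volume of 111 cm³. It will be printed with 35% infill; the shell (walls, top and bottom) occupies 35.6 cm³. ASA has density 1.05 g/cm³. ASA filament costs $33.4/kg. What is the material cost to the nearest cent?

Volume inside the shell = 111 − 35.6 = 75.4 cm³.
Deposited infill: 0.35 × 75.4 → 26.39 cm³.
Deposited volume = 35.6 + 26.39, so 61.99 cm³.
Mass: 61.99 × 1.05 → 65.0895 g.
At $33.4/kg: 65.0895/1000 × 33.4 = $2.17.

$2.17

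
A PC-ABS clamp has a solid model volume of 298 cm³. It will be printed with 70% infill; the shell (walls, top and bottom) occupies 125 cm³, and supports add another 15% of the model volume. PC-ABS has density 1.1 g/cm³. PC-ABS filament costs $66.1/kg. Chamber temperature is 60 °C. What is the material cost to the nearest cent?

Interior volume = 298 − 125, so 173 cm³.
Infill volume = 0.70 × 173, so 121.1 cm³.
Support = 0.15 × 298, so 44.7 cm³.
Total extruded = 125 + 121.1 + 44.7 = 290.8 cm³.
Mass = 290.8 × 1.1, so 319.88 g.
At $66.1/kg: 319.88/1000 × 66.1 = $21.14.

$21.14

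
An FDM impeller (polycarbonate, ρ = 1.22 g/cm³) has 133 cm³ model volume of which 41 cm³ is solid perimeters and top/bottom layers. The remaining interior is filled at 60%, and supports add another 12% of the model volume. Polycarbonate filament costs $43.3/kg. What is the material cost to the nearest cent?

Interior volume = 133 − 41, so 92 cm³.
Infill deposited = 0.60 × 92 = 55.2 cm³.
Support = 0.12 × 133 = 15.96 cm³.
Deposited volume = 41 + 55.2 + 15.96 = 112.16 cm³.
Mass = 112.16 × 1.22 = 136.8352 g.
At $43.3/kg: 136.8352/1000 × 43.3 = $5.92.

$5.92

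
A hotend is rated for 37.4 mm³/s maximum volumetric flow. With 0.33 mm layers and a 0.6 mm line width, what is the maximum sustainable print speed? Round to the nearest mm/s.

189 mm/s

Bead cross-section = 0.33 × 0.6 = 0.198 mm².
Max speed = 37.4 / 0.198 = 188.89 ≈ 189 mm/s.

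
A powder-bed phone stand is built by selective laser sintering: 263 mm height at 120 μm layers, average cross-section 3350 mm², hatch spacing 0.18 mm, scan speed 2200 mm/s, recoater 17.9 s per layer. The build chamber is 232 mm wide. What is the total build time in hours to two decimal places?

Layers = ⌈263/0.12⌉ = 2192.
Per-layer scan distance = 3350 / 0.18, so 18611.1 mm.
Laser time per layer: 18611.1 / 2200 → 8.4596 s.
Time per layer = 8.4596 + 17.9 = 26.3596 s.
2192 layers × 26.3596 s/layer = 57780.2432 s, i.e. 16.05 hours.

16.05 hours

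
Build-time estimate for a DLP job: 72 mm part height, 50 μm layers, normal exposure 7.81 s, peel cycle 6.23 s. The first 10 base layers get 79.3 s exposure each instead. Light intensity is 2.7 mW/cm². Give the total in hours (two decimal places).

5.81 hours

Number of layers: 72 / 0.05 → 1440 (rounded up).
Bottom layers = 10 × (79.3 + 6.23), so 855.3 s.
Regular layers: 1430 × (7.81 + 6.23) → 20077.2 s.
Sum: 855.3 + 20077.2 = 20932.5 s → 5.81 hours.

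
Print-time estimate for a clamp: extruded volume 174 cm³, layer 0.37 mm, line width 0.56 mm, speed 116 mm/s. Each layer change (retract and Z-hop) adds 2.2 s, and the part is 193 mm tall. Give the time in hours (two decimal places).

2.33 hours

Bead cross-section: 0.37 × 0.56 → 0.2072 mm².
Toolpath length = 174 cm³ / 0.2072 mm² = 174000 / 0.2072 = 839768.3 mm.
Print-move time = 839768.3 / 116, so 7239.4 s.
Layers = ⌈193/0.37⌉ = 522.
Z-hop total = 522 × 2.2, so 1148.4 s.
Altogether 7239.4 + 1148.4 = 8387.8 s, i.e. 2.33 hours.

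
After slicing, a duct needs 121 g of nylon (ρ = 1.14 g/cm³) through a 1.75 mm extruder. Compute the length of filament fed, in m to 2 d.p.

Extruded volume: 121/1.14 = 106.1404 cm³ (106140.4 mm³).
Cross-section of 1.75 mm filament: π·(1.75/2)² = 2.4053 mm².
L = V/A = 106140.4/2.4053 = 44127.72 mm → 44.13 m.

44.13 m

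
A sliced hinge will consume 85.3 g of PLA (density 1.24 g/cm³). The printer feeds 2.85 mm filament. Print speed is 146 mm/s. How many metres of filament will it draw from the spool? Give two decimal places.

10.78 m

Volume = 85.3 g / 1.24 g·cm⁻³ = 68.7903 cm³ = 68790.3 mm³.
A = π r² = π × 1.425² = 6.3794 mm².
L = V/A = 68790.3/6.3794 = 10783.19 mm → 10.78 m.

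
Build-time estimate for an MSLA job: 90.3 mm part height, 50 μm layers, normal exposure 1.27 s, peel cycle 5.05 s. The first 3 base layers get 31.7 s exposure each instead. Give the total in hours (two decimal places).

3.20 hours

Number of layers: 90.3 / 0.05 → 1806 (rounded up).
Base layers: 3 × (31.7 + 5.05) → 110.25 s.
Normal layers = 1803 × (1.27 + 5.05), so 11394.96 s.
Sum: 110.25 + 11394.96 = 11505.21 s → 3.20 hours.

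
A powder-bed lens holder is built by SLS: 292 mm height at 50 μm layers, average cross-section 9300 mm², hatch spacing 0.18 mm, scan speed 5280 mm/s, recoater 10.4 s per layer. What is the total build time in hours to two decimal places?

Layer count = ceil(292 / 0.05) = 5840.
Hatch length per layer: 9300 / 0.18 → 51666.7 mm.
Scan time per layer: 51666.7 / 5280 → 9.7854 s.
Per-layer time: 9.7854 + 10.4 → 20.1854 s.
Total: 5840 × 20.1854 s = 117882.736 s → 32.75 hours.

32.75 hours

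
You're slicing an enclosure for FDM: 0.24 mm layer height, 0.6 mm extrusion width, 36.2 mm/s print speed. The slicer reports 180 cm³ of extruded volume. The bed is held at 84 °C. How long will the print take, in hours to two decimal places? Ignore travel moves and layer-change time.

Extrusion cross-section = 0.24 × 0.6, so 0.144 mm².
Path length: 180000 mm³ / 0.144 mm² → 1250000 mm.
Extrusion time: 1250000 / 36.2 → 34530.4 s.
That's 34530.4 s → 9.59 hours.

9.59 hours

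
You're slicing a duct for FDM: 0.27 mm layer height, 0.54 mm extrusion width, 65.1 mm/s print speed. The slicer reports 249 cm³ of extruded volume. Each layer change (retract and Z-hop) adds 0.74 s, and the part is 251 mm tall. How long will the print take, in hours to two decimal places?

7.48 hours

Extrusion cross-section = 0.27 × 0.54, so 0.1458 mm².
Path length: 249000 mm³ / 0.1458 mm² → 1707818.9 mm.
Extrusion time = 1707818.9 / 65.1 = 26233.8 s.
Layers = ⌈251/0.27⌉ = 930.
Non-print overhead: 930 × 0.74 → 688.2 s.
Altogether 26233.8 + 688.2 = 26922 s, i.e. 7.48 hours.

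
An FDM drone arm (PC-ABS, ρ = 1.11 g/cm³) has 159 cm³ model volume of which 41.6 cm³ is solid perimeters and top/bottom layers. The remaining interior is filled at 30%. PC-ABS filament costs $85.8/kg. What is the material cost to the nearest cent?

Interior volume: 159 − 41.6 → 117.4 cm³.
Deposited infill = 0.30 × 117.4 = 35.22 cm³.
Deposited volume = 41.6 + 35.22, so 76.82 cm³.
Mass: 76.82 × 1.11 → 85.2702 g.
Cost = 85.2702 g / 1000 × $85.8/kg = $7.32.

$7.32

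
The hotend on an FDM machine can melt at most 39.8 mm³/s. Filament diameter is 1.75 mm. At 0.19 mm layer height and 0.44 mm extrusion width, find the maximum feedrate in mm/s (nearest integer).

476 mm/s

Bead cross-section = 0.19 × 0.44 = 0.0836 mm².
Max speed = 39.8 / 0.0836 = 476.08 ≈ 476 mm/s.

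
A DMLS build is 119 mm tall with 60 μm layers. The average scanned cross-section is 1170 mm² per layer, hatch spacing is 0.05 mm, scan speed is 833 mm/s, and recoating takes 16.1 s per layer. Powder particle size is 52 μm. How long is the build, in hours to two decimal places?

24.35 hours

Layer count = ceil(119 / 0.06) = 1984.
Per-layer scan distance = 1170 / 0.05, so 23400 mm.
Per-layer scan time = 23400 / 833 = 28.0912 s.
Time per layer = 28.0912 + 16.1, so 44.1912 s.
Total: 1984 × 44.1912 s = 87675.3408 s → 24.35 hours.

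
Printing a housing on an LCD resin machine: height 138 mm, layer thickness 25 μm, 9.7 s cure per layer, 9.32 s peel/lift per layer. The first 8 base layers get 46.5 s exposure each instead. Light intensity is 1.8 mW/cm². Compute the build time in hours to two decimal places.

Number of layers: 138 / 0.025 → 5520 (rounded up).
Base layers: 8 × (46.5 + 9.32) → 446.56 s.
Remaining layers = 5512 × (9.7 + 9.32) = 104838.24 s.
Total = 446.56 + 104838.24 = 105284.8 s = 29.25 hours.

29.25 hours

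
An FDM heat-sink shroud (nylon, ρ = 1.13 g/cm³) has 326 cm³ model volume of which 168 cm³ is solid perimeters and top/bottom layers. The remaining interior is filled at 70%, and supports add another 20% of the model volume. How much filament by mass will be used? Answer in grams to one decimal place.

388.5 g

Volume inside the shell = 326 − 168, so 158 cm³.
Infill deposited = 0.70 × 158 = 110.6 cm³.
Support: 0.20 × 326 → 65.2 cm³.
Total printed volume = 168 + 110.6 + 65.2, so 343.8 cm³.
Mass = 343.8 × 1.13 = 388.494 g.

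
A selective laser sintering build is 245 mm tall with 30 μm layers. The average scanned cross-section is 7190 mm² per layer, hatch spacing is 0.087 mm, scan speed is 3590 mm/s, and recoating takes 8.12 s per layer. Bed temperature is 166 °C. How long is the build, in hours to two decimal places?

Layers = ⌈245/0.03⌉ = 8167.
Scan path per layer: 7190 / 0.087 → 82643.7 mm.
Per-layer scan time: 82643.7 / 3590 → 23.0205 s.
Layer cycle: 23.0205 + 8.12 → 31.1405 s.
Build time = 8167 × 31.1405 = 254324.4635 s = 70.65 hours.

70.65 hours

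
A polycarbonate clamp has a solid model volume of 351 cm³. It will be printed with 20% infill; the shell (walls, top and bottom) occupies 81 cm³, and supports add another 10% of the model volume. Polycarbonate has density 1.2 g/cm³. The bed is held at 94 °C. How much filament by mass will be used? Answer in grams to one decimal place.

Infill region = 351 − 81 = 270 cm³.
Infill volume: 0.20 × 270 → 54 cm³.
Support = 0.10 × 351, so 35.1 cm³.
Total printed volume = 81 + 54 + 35.1, so 170.1 cm³.
Mass = 170.1 × 1.2 = 204.12 g.

204.1 g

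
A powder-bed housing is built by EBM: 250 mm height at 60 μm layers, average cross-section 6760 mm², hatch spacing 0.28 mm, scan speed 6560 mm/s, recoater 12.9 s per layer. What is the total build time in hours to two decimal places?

19.19 hours

Layer count = ceil(250 / 0.06) = 4167.
Scan path per layer = 6760 / 0.28, so 24142.9 mm.
Scan time per layer = 24142.9 / 6560 = 3.6803 s.
Layer cycle: 3.6803 + 12.9 → 16.5803 s.
Total: 4167 × 16.5803 s = 69090.1101 s → 19.19 hours.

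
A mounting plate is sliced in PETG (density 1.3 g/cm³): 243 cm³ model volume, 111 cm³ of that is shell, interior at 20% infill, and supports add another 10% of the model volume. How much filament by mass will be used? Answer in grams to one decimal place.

Volume inside the shell = 243 − 111 = 132 cm³.
Infill volume: 0.20 × 132 → 26.4 cm³.
Support = 0.10 × 243 = 24.3 cm³.
Total printed volume = 111 + 26.4 + 24.3 = 161.7 cm³.
Mass = 161.7 × 1.3, so 210.21 g.

210.2 g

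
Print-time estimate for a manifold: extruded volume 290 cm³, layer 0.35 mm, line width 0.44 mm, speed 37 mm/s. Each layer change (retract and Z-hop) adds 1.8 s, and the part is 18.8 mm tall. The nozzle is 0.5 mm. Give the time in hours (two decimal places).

14.16 hours

Bead cross-section: 0.35 × 0.44 → 0.154 mm².
Total extruded path = 290000/0.154 = 1883116.9 mm.
Time extruding = 1883116.9 / 37, so 50895.1 s.
Number of layers: 18.8 / 0.35 → 54 (rounded up).
Z-hop total = 54 × 1.8, so 97.2 s.
Total = 50895.1 + 97.2 = 50992.3 s = 14.16 hours.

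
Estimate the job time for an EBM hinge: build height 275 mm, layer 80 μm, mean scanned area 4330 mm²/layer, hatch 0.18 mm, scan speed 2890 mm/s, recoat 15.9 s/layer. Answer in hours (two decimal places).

Number of layers: 275 / 0.08 → 3438 (rounded up).
Hatch length per layer = 4330 / 0.18 = 24055.6 mm.
Beam time per layer = 24055.6 / 2890, so 8.3237 s.
Per-layer time = 8.3237 + 15.9, so 24.2237 s.
Build time = 3438 × 24.2237 = 83281.0806 s = 23.13 hours.

23.13 hours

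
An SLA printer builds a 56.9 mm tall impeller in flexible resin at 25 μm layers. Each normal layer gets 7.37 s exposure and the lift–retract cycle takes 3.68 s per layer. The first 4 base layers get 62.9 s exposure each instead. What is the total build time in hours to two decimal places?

7.05 hours

Layers = ⌈56.9/0.025⌉ = 2276.
Base layers = 4 × (62.9 + 3.68), so 266.32 s.
Normal layers: 2272 × (7.37 + 3.68) → 25105.6 s.
Sum: 266.32 + 25105.6 = 25371.92 s → 7.05 hours.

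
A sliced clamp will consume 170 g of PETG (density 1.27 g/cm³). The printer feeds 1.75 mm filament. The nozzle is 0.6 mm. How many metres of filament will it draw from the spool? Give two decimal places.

55.65 m

Extruded volume: 170/1.27 = 133.8583 cm³ (133858.3 mm³).
A = π r² = π × 0.875² = 2.4053 mm².
Length = 133858.3 / 2.4053 = 55651.39 mm = 55.65 m.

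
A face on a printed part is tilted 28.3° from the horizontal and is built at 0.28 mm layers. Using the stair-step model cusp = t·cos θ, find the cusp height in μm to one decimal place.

246.5 μm

cos(28.3°) = 0.8805, so cusp = 0.28 × 0.8805 = 0.24654 mm → 246.5 μm.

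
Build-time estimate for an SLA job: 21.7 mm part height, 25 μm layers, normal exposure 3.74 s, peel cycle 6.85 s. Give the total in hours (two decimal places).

2.55 hours

Layers = ⌈21.7/0.025⌉ = 868.
Cycle time = 3.74 + 6.85, so 10.59 s.
Total = 868 × 10.59 = 9192.12 s = 2.55 hours.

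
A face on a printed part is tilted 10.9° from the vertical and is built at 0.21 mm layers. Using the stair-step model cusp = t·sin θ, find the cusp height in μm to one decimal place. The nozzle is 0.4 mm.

39.7 μm

Cusp = layer height × sin(10.9°) = 0.21 × 0.1891 = 0.039711 mm = 39.7 μm.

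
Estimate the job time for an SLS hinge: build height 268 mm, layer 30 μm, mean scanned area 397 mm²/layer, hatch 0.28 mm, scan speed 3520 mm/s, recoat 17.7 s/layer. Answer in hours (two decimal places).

44.93 hours

Layers = ⌈268/0.03⌉ = 8934.
Per-layer scan distance: 397 / 0.28 → 1417.9 mm.
Laser time per layer: 1417.9 / 3520 → 0.4028 s.
Time per layer = 0.4028 + 17.7, so 18.1028 s.
Total: 8934 × 18.1028 s = 161730.4152 s → 44.93 hours.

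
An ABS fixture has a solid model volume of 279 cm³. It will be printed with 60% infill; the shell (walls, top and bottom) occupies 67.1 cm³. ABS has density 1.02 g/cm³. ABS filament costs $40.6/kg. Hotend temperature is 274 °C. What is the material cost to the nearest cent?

Volume inside the shell = 279 − 67.1 = 211.9 cm³.
Deposited infill: 0.60 × 211.9 → 127.14 cm³.
Total printed volume = 67.1 + 127.14, so 194.24 cm³.
Mass = 194.24 × 1.02, so 198.1248 g.
Cost = 198.1248 g / 1000 × $40.6/kg = $8.04.

$8.04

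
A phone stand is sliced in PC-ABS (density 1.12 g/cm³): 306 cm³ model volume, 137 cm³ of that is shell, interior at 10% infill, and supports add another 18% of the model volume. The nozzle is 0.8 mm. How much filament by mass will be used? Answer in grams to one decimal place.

Infill region = 306 − 137, so 169 cm³.
Deposited infill = 0.10 × 169 = 16.9 cm³.
Support = 0.18 × 306 = 55.08 cm³.
Total printed volume: 137 + 16.9 + 55.08 → 208.98 cm³.
Mass: 208.98 × 1.12 → 234.0576 g.

234.1 g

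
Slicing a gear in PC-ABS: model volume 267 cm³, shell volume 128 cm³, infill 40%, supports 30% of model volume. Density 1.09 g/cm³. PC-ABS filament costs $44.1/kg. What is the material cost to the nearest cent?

$12.68

Interior volume = 267 − 128, so 139 cm³.
Infill volume: 0.40 × 139 → 55.6 cm³.
Support = 0.30 × 267 = 80.1 cm³.
Total extruded: 128 + 55.6 + 80.1 → 263.7 cm³.
Mass: 263.7 × 1.09 → 287.433 g.
Cost = 287.433 g / 1000 × $44.1/kg = $12.68.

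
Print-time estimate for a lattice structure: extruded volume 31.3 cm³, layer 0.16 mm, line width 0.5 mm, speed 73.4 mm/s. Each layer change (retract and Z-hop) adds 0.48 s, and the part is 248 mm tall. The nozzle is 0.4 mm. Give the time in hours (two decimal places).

Extrusion cross-section = 0.16 × 0.5, so 0.08 mm².
Total extruded path = 31300/0.08 = 391250 mm.
Time extruding: 391250 / 73.4 → 5330.4 s.
Layers = ⌈248/0.16⌉ = 1550.
Non-print overhead = 1550 × 0.48, so 744 s.
Altogether 5330.4 + 744 = 6074.4 s, i.e. 1.69 hours.

1.69 hours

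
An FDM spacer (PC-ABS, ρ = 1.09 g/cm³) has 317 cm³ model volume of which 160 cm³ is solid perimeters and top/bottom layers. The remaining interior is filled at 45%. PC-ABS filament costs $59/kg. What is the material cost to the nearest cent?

Infill region = 317 − 160 = 157 cm³.
Infill deposited: 0.45 × 157 → 70.65 cm³.
Deposited volume: 160 + 70.65 → 230.65 cm³.
Mass = 230.65 × 1.09, so 251.4085 g.
At $59/kg: 251.4085/1000 × 59 = $14.83.

$14.83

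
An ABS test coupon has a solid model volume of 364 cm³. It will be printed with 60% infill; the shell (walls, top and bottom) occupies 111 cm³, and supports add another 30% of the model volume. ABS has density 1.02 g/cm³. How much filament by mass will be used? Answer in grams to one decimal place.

Infill region = 364 − 111, so 253 cm³.
Deposited infill: 0.60 × 253 → 151.8 cm³.
Support: 0.30 × 364 → 109.2 cm³.
Total extruded = 111 + 151.8 + 109.2, so 372 cm³.
Mass: 372 × 1.02 → 379.44 g.

379.4 g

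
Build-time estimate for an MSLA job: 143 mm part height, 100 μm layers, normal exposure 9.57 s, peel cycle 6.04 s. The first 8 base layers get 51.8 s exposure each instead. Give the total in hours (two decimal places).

6.29 hours

Number of layers: 143 / 0.1 → 1430 (rounded up).
Base layers = 8 × (51.8 + 6.04) = 462.72 s.
Normal layers: 1422 × (9.57 + 6.04) → 22197.42 s.
Total = 462.72 + 22197.42 = 22660.14 s = 6.29 hours.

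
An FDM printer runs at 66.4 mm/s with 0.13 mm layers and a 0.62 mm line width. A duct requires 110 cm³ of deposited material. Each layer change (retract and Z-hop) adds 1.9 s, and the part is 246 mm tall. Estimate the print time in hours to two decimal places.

6.71 hours

Bead cross-section = 0.13 × 0.62, so 0.0806 mm².
Toolpath length = 110 cm³ / 0.0806 mm² = 110000 / 0.0806 = 1364764.3 mm.
Extrusion time = 1364764.3 / 66.4, so 20553.7 s.
Layer count = ceil(246 / 0.13) = 1893.
Non-print overhead = 1893 × 1.9, so 3596.7 s.
Altogether 20553.7 + 3596.7 = 24150.4 s, i.e. 6.71 hours.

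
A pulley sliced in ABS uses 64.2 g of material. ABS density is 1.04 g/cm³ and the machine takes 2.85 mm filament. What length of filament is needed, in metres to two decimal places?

Extruded volume: 64.2/1.04 = 61.7308 cm³ (61730.8 mm³).
Cross-section of 2.85 mm filament: π·(2.85/2)² = 6.3794 mm².
Length = 61730.8 / 6.3794 = 9676.58 mm = 9.68 m.

9.68 m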